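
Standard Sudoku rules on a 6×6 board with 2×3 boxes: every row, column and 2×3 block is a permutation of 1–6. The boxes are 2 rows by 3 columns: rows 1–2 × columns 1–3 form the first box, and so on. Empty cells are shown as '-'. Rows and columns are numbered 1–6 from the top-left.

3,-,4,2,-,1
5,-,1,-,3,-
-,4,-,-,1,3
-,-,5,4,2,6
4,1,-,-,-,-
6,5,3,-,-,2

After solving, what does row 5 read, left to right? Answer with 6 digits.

412365

R1C2 = 6 (sole candidate).
R1C5 = 5 (sole candidate).
R2C2 = 2 (sole candidate).
R2C4 = 6 (sole candidate).
R2C6 = 4 (sole candidate).
R3C1 = 2 (sole candidate).
R3C3 = 6 (sole candidate).
R3C4 = 5 (sole candidate).
R4C1 = 1 (sole candidate).
R4C2 = 3 (sole candidate).
R5C3 = 2: row 5 has {1,4}; col 3 has {1,3,4,5,6}; box has {1,3,4,5,6} → only 2 remains.
R5C4 = 3: row 5 has {1,2,4}; col 4 has {2,4,5,6}; box has {2} → only 3 remains.
R5C5 = 6: row 5 has {1,2,3,4}; col 5 has {1,2,3,5}; box has {2,3} → only 6 remains.
R5C6 = 5: row 5 has {1,2,3,4,6}; col 6 has {1,2,3,4,6}; box has {2,3,6} → only 5 remains.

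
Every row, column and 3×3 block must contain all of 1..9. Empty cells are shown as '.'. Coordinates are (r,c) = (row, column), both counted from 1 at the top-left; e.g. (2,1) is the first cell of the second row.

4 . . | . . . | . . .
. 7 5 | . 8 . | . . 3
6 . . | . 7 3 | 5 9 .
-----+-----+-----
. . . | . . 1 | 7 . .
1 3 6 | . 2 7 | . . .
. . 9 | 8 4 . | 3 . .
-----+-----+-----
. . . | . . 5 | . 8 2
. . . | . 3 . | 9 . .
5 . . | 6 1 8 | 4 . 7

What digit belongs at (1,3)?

(5,7) = 8: row 5 has {1,2,3,6,7}; col 7 has {3,4,5,7,9}; box has {3,7} → only 8 remains.
(6,6) = 6: row 6 has {3,4,8,9}; col 6 has {1,3,5,7,8}; box has {1,2,4,7,8} → only 6 remains.
(7,5) = 9: row 7 has {2,5,8}; col 5 has {1,2,3,4,7,8}; box has {1,3,5,6,8} → only 9 remains.
(9,8) = 3: row 9 has {1,4,5,6,7,8}; col 8 has {8,9}; box has {2,4,7,8,9} → only 3 remains.
(4,5) = 5: row 4 has {1,7}; col 5 has {1,2,3,4,7,8,9}; box has {1,2,4,6,7,8} → only 5 remains.
(5,4) = 9: row 5 has {1,2,3,6,7,8}; col 4 has {6,8}; box has {1,2,4,5,6,7,8} → only 9 remains.
(9,3) = 2: row 9 has {1,3,4,5,6,7,8}; col 3 has {5,6,9}; box has {5} → only 2 remains.
(1,5) = 6: row 1 has {4}; col 5 has {1,2,3,4,5,7,8,9}; box has {3,7,8} → only 6 remains.
(4,4) = 3: row 4 has {1,5,7}; col 4 has {6,8,9}; box has {1,2,4,5,6,7,8,9} → only 3 remains.
(9,2) = 9: row 9 has {1,2,3,4,5,6,7,8}; col 2 has {3,7}; box has {2,5} → only 9 remains.
(1,3) = 3: in row 1, 3 can only go here (every other open cell in that row sees a 3).

3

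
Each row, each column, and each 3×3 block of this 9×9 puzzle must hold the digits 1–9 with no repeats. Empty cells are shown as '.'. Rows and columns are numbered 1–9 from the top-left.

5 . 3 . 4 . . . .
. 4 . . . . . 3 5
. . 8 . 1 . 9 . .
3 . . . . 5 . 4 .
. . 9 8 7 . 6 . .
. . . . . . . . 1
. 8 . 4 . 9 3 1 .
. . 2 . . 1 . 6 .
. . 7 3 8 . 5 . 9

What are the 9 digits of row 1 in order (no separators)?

593247186

r7c1 = 6: row 7 has {1,3,4,8,9}; col 1 has {3,5}; box has {2,7,8} → only 6 remains.
r7c3 = 5: row 7 has {1,3,4,6,8,9}; col 3 has {2,3,7,8,9}; box has {2,6,7,8} → only 5 remains.
r7c5 = 2: row 7 has {1,3,4,5,6,8,9}; col 5 has {1,4,7,8}; box has {1,3,4,8,9} → only 2 remains.
r7c9 = 7: row 7 has {1,2,3,4,5,6,8,9}; col 9 has {1,5,9}; box has {1,3,5,6,9} → only 7 remains.
r8c5 = 5: row 8 has {1,2,6}; col 5 has {1,2,4,7,8}; box has {1,2,3,4,8,9} → only 5 remains.
r9c2 = 1: row 9 has {3,5,7,8,9}; col 2 has {4,8}; box has {2,5,6,7,8} → only 1 remains.
r9c6 = 6: row 9 has {1,3,5,7,8,9}; col 6 has {1,5,9}; box has {1,2,3,4,5,8,9} → only 6 remains.
r9c8 = 2: row 9 has {1,3,5,6,7,8,9}; col 8 has {1,3,4,6}; box has {1,3,5,6,7,9} → only 2 remains.
r3c8 = 7: row 3 has {1,8,9}; col 8 has {1,2,3,4,6}; box has {3,5,9} → only 7 remains.
r5c8 = 5: row 5 has {6,7,8,9}; col 8 has {1,2,3,4,6,7}; box has {1,4,6} → only 5 remains.
r8c4 = 7: row 8 has {1,2,5,6}; col 4 has {3,4,8}; box has {1,2,3,4,5,6,8,9} → only 7 remains.
r9c1 = 4: row 9 has {1,2,3,5,6,7,8,9}; col 1 has {3,5,6}; box has {1,2,5,6,7,8} → only 4 remains.
r1c8 = 8: row 1 has {3,4,5}; col 8 has {1,2,3,4,5,6,7}; box has {3,5,7,9} → only 8 remains.
r3c1 = 2: row 3 has {1,7,8,9}; col 1 has {3,4,5,6}; box has {3,4,5,8} → only 2 remains.
r3c2 = 6: row 3 has {1,2,7,8,9}; col 2 has {1,4,8}; box has {2,3,4,5,8} → only 6 remains.
r3c4 = 5: row 3 has {1,2,6,7,8,9}; col 4 has {3,4,7,8}; box has {1,4} → only 5 remains.
r3c6 = 3: row 3 has {1,2,5,6,7,8,9}; col 6 has {1,5,6,9}; box has {1,4,5} → only 3 remains.
r3c9 = 4: row 3 has {1,2,3,5,6,7,8,9}; col 9 has {1,5,7,9}; box has {3,5,7,8,9} → only 4 remains.
r5c1 = 1: row 5 has {5,6,7,8,9}; col 1 has {2,3,4,5,6}; box has {3,9} → only 1 remains.
r5c2 = 2: row 5 has {1,5,6,7,8,9}; col 2 has {1,4,6,8}; box has {1,3,9} → only 2 remains.
r5c6 = 4: row 5 has {1,2,5,6,7,8,9}; col 6 has {1,3,5,6,9}; box has {5,7,8} → only 4 remains.
r5c9 = 3: row 5 has {1,2,4,5,6,7,8,9}; col 9 has {1,4,5,7,9}; box has {1,4,5,6} → only 3 remains.
r6c6 = 2: row 6 has {1}; col 6 has {1,3,4,5,6,9}; box has {4,5,7,8} → only 2 remains.
r6c8 = 9: row 6 has {1,2}; col 8 has {1,2,3,4,5,6,7,8}; box has {1,3,4,5,6} → only 9 remains.
r8c1 = 9: row 8 has {1,2,5,6,7}; col 1 has {1,2,3,4,5,6}; box has {1,2,4,5,6,7,8} → only 9 remains.
r8c2 = 3: row 8 has {1,2,5,6,7,9}; col 2 has {1,2,4,6,8}; box has {1,2,4,5,6,7,8,9} → only 3 remains.
r8c9 = 8: row 8 has {1,2,3,5,6,7,9}; col 9 has {1,3,4,5,7,9}; box has {1,2,3,5,6,7,9} → only 8 remains.
r1c6 = 7: row 1 has {3,4,5,8}; col 6 has {1,2,3,4,5,6,9}; box has {1,3,4,5} → only 7 remains.
r2c1 = 7: row 2 has {3,4,5}; col 1 has {1,2,3,4,5,6,9}; box has {2,3,4,5,6,8} → only 7 remains.
r2c3 = 1: row 2 has {3,4,5,7}; col 3 has {2,3,5,7,8,9}; box has {2,3,4,5,6,7,8} → only 1 remains.
r2c6 = 8: row 2 has {1,3,4,5,7}; col 6 has {1,2,3,4,5,6,7,9}; box has {1,3,4,5,7} → only 8 remains.
r2c7 = 2: row 2 has {1,3,4,5,7,8}; col 7 has {3,5,6,9}; box has {3,4,5,7,8,9} → only 2 remains.
r4c2 = 7: row 4 has {3,4,5}; col 2 has {1,2,3,4,6,8}; box has {1,2,3,9} → only 7 remains.
r4c3 = 6: row 4 has {3,4,5,7}; col 3 has {1,2,3,5,7,8,9}; box has {1,2,3,7,9} → only 6 remains.
r4c5 = 9: row 4 has {3,4,5,6,7}; col 5 has {1,2,4,5,7,8}; box has {2,4,5,7,8} → only 9 remains.
r4c7 = 8: row 4 has {3,4,5,6,7,9}; col 7 has {2,3,5,6,9}; box has {1,3,4,5,6,9} → only 8 remains.
r4c9 = 2: row 4 has {3,4,5,6,7,8,9}; col 9 has {1,3,4,5,7,8,9}; box has {1,3,4,5,6,8,9} → only 2 remains.
r6c1 = 8: row 6 has {1,2,9}; col 1 has {1,2,3,4,5,6,7,9}; box has {1,2,3,6,7,9} → only 8 remains.
r6c2 = 5: row 6 has {1,2,8,9}; col 2 has {1,2,3,4,6,7,8}; box has {1,2,3,6,7,8,9} → only 5 remains.
r6c3 = 4: row 6 has {1,2,5,8,9}; col 3 has {1,2,3,5,6,7,8,9}; box has {1,2,3,5,6,7,8,9} → only 4 remains.
r6c4 = 6: row 6 has {1,2,4,5,8,9}; col 4 has {3,4,5,7,8}; box has {2,4,5,7,8,9} → only 6 remains.
r6c5 = 3: row 6 has {1,2,4,5,6,8,9}; col 5 has {1,2,4,5,7,8,9}; box has {2,4,5,6,7,8,9} → only 3 remains.
r6c7 = 7: row 6 has {1,2,3,4,5,6,8,9}; col 7 has {2,3,5,6,8,9}; box has {1,2,3,4,5,6,8,9} → only 7 remains.
r8c7 = 4: row 8 has {1,2,3,5,6,7,8,9}; col 7 has {2,3,5,6,7,8,9}; box has {1,2,3,5,6,7,8,9} → only 4 remains.
r1c2 = 9: row 1 has {3,4,5,7,8}; col 2 has {1,2,3,4,5,6,7,8}; box has {1,2,3,4,5,6,7,8} → only 9 remains.
r1c4 = 2: row 1 has {3,4,5,7,8,9}; col 4 has {3,4,5,6,7,8}; box has {1,3,4,5,7,8} → only 2 remains.
r1c7 = 1: row 1 has {2,3,4,5,7,8,9}; col 7 has {2,3,4,5,6,7,8,9}; box has {2,3,4,5,7,8,9} → only 1 remains.
r1c9 = 6: row 1 has {1,2,3,4,5,7,8,9}; col 9 has {1,2,3,4,5,7,8,9}; box has {1,2,3,4,5,7,8,9} → only 6 remains.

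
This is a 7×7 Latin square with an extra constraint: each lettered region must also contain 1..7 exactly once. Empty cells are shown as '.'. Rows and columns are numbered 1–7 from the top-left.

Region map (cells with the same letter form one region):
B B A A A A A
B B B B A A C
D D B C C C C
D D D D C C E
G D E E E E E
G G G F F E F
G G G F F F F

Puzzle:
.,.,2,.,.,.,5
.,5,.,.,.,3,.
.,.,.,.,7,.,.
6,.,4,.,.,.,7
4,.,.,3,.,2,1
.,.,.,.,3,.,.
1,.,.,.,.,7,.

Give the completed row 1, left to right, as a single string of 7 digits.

3427165

R5C2 = 7: row 5 has {1,2,3,4}; col 2 has {5}; region has {4,6} → only 7 remains.
R4C2 = 3: in row 4, 3 can only go here (every other open cell in that row sees a 3).
R1C1 = 3: in row 1, 3 can only go here (every other open cell in that row sees a 3).
R1C4 = 7: in row 1, 7 can only go here (every other open cell in that row sees a 7).
R3C7 = 3: in row 3, 3 can only go here (every other open cell in that row sees a 3).
R6C4 = 1: in row 6, 1 can only go here (every other open cell in that row sees a 1).
R7C3 = 3: in row 7, 3 can only go here (every other open cell in that row sees a 3).
R1C2 = 4: in column 2, 4 can only go here (every other open cell in that column sees a 4).
R3C2 = 1: in column 2, 1 can only go here (every other open cell in that column sees a 1).
R3C3 = 6: row 3 has {1,3,7}; col 3 has {2,3,4}; region has {3,4,5} → only 6 remains.
R5C3 = 5: row 5 has {1,2,3,4,7}; col 3 has {2,3,4,6}; region has {1,2,3,7} → only 5 remains.
R5C5 = 6: row 5 has {1,2,3,4,5,7}; col 5 has {3,7}; region has {1,2,3,5,7} → only 6 remains.
R6C3 = 7: row 6 has {1,3}; col 3 has {2,3,4,5,6}; region has {1,3,4} → only 7 remains.
R6C6 = 4: row 6 has {1,3,7}; col 6 has {2,3,7}; region has {1,2,3,5,6,7} → only 4 remains.
R1C5 = 1: row 1 has {2,3,4,5,7}; col 5 has {3,6,7}; region has {2,3,5,7} → only 1 remains.
R1C6 = 6: row 1 has {1,2,3,4,5,7}; col 6 has {2,3,4,7}; region has {1,2,3,5,7} → only 6 remains.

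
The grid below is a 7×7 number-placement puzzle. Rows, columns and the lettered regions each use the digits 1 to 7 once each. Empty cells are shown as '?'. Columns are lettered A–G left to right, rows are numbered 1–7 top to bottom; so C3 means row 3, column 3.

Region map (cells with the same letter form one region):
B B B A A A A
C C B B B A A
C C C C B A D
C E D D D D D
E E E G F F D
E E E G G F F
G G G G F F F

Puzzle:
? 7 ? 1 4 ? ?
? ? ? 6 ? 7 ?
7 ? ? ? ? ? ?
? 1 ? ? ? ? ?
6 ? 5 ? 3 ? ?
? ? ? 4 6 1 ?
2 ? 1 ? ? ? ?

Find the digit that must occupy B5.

4

D5 = 7: row 5 has {3,5,6}; col 4 has {1,4,6}; region has {1,2,4,6} → only 7 remains.
A6 = 3: row 6 has {1,4,6}; col 1 has {2,6,7}; region has {1,5,6} → only 3 remains.
B6 = 2: row 6 has {1,3,4,6}; col 2 has {1,7}; region has {1,3,5,6} → only 2 remains.
C6 = 7: row 6 has {1,2,3,4,6}; col 3 has {1,5}; region has {1,2,3,5,6} → only 7 remains.
G6 = 5: row 6 has {1,2,3,4,6,7}; col 7 has {}; region has {1,3} → only 5 remains.
E7 = 7: row 7 has {1,2}; col 5 has {3,4,6}; region has {1,3,5} → only 7 remains.
A1 = 5: row 1 has {1,4,7}; col 1 has {2,3,6,7}; region has {6,7} → only 5 remains.
A4 = 4: row 4 has {1}; col 1 has {2,3,5,6,7}; region has {7} → only 4 remains.
B5 = 4: row 5 has {3,5,6,7}; col 2 has {1,2,7}; region has {1,2,3,5,6,7} → only 4 remains.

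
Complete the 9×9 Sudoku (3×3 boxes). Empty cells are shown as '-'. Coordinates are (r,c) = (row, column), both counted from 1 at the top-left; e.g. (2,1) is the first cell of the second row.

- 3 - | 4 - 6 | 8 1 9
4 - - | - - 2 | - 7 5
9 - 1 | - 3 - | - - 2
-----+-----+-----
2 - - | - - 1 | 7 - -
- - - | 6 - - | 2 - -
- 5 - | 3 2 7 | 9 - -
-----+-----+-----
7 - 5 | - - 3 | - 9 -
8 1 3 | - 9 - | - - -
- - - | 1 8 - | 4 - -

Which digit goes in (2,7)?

3

(1,1) = 5 (sole candidate).
(1,5) = 7 (sole candidate).
(2,5) = 1 (sole candidate).
(3,7) = 6 (sole candidate).
(3,8) = 4 (sole candidate).
(7,4) = 2 (sole candidate).
(7,7) = 1 (sole candidate).
(8,7) = 5 (sole candidate).
(9,1) = 6 (sole candidate).
(9,6) = 5 (sole candidate).
(1,3) = 2 (sole candidate).
(2,7) = 3: row 2 has {1,2,4,5,7}; col 7 has {1,2,4,5,6,7,8,9}; box has {1,2,4,5,6,7,8,9} → only 3 remains.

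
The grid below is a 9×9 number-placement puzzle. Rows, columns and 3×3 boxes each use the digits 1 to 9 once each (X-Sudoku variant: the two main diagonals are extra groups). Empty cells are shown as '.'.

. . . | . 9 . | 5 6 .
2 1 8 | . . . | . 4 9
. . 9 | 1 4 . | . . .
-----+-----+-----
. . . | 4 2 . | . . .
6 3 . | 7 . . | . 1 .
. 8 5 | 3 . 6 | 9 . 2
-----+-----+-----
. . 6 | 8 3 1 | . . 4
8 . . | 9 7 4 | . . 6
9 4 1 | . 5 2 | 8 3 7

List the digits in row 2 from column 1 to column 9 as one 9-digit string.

r1c1 = 3 (sole candidate).
r1c2 = 7 (sole candidate).
r1c3 = 4 (sole candidate).
r1c4 = 2 (sole candidate).
r1c6 = 8 (sole candidate).
r1c9 = 1 (sole candidate).
r2c5 = 6: row 2 has {1,2,4,8,9}; col 5 has {2,3,4,5,7,9}; box has {1,2,4,8,9} → only 6 remains.
r3c1 = 5 (sole candidate).
r3c2 = 6 (sole candidate).
r4c2 = 9 (sole candidate).
r4c3 = 7 (sole candidate).
r4c6 = 5 (sole candidate).
r4c8 = 8 (sole candidate).
r4c9 = 3 (sole candidate).
r5c3 = 2 (sole candidate).
r5c5 = 8 (sole candidate).
r5c6 = 9 (sole candidate).
r5c7 = 4 (sole candidate).
r5c9 = 5 (sole candidate).
r6c5 = 1 (sole candidate).
r6c8 = 7 (sole candidate).
r7c1 = 7 (sole candidate).
r7c7 = 2 (sole candidate).
r8c2 = 2 (sole candidate).
r8c3 = 3 (sole candidate).
r8c7 = 1 (sole candidate).
r8c8 = 5 (sole candidate).
r9c4 = 6 (sole candidate).
r2c4 = 5: row 2 has {1,2,4,6,8,9}; col 4 has {1,2,3,4,6,7,8,9}; box has {1,2,4,6,8,9} → only 5 remains.
r3c7 = 7 (sole candidate).
r3c8 = 2 (sole candidate).
r3c9 = 8 (sole candidate).
r4c1 = 1 (sole candidate).
r4c7 = 6 (sole candidate).
r6c1 = 4 (sole candidate).
r7c2 = 5 (sole candidate).
r7c8 = 9 (sole candidate).
r2c7 = 3: row 2 has {1,2,4,5,6,8,9}; col 7 has {1,2,4,5,6,7,8,9}; box has {1,2,4,5,6,7,8,9} → only 3 remains.
r3c6 = 3 (sole candidate).
r2c6 = 7: row 2 has {1,2,3,4,5,6,8,9}; col 6 has {1,2,3,4,5,6,8,9}; box has {1,2,3,4,5,6,8,9} → only 7 remains.

218567349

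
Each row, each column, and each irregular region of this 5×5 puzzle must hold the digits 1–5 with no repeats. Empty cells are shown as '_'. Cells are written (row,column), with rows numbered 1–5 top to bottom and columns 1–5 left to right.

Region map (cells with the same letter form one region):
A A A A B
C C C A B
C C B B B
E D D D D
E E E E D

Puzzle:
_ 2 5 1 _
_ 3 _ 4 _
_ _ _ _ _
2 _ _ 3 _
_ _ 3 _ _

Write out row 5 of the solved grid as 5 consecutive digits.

(1,1) = 3 (sole candidate).
(1,5) = 4 (sole candidate).
(5,4) = 5: row 5 has {3}; col 4 has {1,3,4}; region has {2,3} → only 5 remains.
(3,4) = 2 (sole candidate).
(3,3) = 1 (sole candidate).
(4,3) = 4 (sole candidate).
(2,3) = 2 (sole candidate).
(2,5) = 5 (sole candidate).
(3,5) = 3 (sole candidate).
(4,5) = 1 (sole candidate).
(5,5) = 2: row 5 has {3,5}; col 5 has {1,3,4,5}; region has {1,3,4} → only 2 remains.
(2,1) = 1 (sole candidate).
(4,2) = 5 (sole candidate).
(5,1) = 4: row 5 has {2,3,5}; col 1 has {1,2,3}; region has {2,3,5} → only 4 remains.
(5,2) = 1: row 5 has {2,3,4,5}; col 2 has {2,3,5}; region has {2,3,4,5} → only 1 remains.

41352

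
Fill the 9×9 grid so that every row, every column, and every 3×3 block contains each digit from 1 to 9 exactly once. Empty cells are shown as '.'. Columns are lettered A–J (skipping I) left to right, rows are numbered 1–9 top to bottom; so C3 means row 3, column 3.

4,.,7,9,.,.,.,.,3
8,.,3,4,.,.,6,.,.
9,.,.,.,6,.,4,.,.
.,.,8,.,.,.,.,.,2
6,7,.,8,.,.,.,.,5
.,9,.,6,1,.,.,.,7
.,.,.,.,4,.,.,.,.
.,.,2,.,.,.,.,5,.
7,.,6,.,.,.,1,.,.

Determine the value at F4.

4

B1 = 6: in row 1, 6 can only go here (every other open cell in that row sees a 6).
H4 = 6: in row 4, 6 can only go here (every other open cell in that row sees a 6).
A6 = 2: in column 1, 2 can only go here (every other open cell in that column sees a 2).
C7 = 9: in column 3, 9 can only go here (every other open cell in that column sees a 9).
G1 = 5: in column 7, 5 can only go here (every other open cell in that column sees a 5).
G7 = 2: in column 7, 2 can only go here (every other open cell in that column sees a 2).
G8 = 7: in column 7, 7 can only go here (every other open cell in that column sees a 7).
G6 = 8: in column 7, 8 can only go here (every other open cell in that column sees an 8).
H5 = 1: in box 6, 1 can only go here (every other open cell in that box sees a 1).
C5 = 4: row 5 has {1,5,6,7,8}; col 3 has {2,3,6,7,8,9}; box has {2,6,7,8,9} → only 4 remains.
C6 = 5: row 6 has {1,2,6,7,8,9}; col 3 has {2,3,4,6,7,8,9}; box has {2,4,6,7,8,9} → only 5 remains.
C3 = 1: row 3 has {4,6,9}; col 3 has {2,3,4,5,6,7,8,9}; box has {3,4,6,7,8,9} → only 1 remains.
J3 = 8: row 3 has {1,4,6,9}; col 9 has {2,3,5,7}; box has {3,4,5,6} → only 8 remains.
J7 = 6: row 7 has {2,4,9}; col 9 has {2,3,5,7,8}; box has {1,2,5,7} → only 6 remains.
H1 = 2: row 1 has {3,4,5,6,7,9}; col 8 has {1,5,6}; box has {3,4,5,6,8} → only 2 remains.
H3 = 7: row 3 has {1,4,6,8,9}; col 8 has {1,2,5,6}; box has {2,3,4,5,6,8} → only 7 remains.
E1 = 8: row 1 has {2,3,4,5,6,7,9}; col 5 has {1,4,6}; box has {4,6,9} → only 8 remains.
F1 = 1: row 1 has {2,3,4,5,6,7,8,9}; col 6 has {}; box has {4,6,8,9} → only 1 remains.
H2 = 9: row 2 has {3,4,6,8}; col 8 has {1,2,5,6,7}; box has {2,3,4,5,6,7,8} → only 9 remains.
J2 = 1: row 2 has {3,4,6,8,9}; col 9 has {2,3,5,6,7,8}; box has {2,3,4,5,6,7,8,9} → only 1 remains.
F4 = 4: in row 4, 4 can only go here (every other open cell in that row sees a 4).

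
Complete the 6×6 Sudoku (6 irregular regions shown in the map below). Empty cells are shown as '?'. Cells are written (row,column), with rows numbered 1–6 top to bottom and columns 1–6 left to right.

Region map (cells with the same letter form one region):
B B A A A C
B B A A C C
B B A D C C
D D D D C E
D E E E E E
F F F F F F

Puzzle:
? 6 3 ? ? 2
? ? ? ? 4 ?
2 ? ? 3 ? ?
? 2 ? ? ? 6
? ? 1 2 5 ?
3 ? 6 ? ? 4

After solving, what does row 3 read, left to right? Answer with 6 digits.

214365

(1,5) = 1: row 1 has {2,3,6}; col 5 has {4,5}; region has {3} → only 1 remains.
(3,5) = 6: row 3 has {2,3}; col 5 has {1,4,5}; region has {2,4} → only 6 remains.
(4,5) = 3: row 4 has {2,6}; col 5 has {1,4,5,6}; region has {2,4,6} → only 3 remains.
(5,6) = 3: row 5 has {1,2,5}; col 6 has {2,4,6}; region has {1,2,5,6} → only 3 remains.
(6,5) = 2: row 6 has {3,4,6}; col 5 has {1,3,4,5,6}; region has {3,4,6} → only 2 remains.
(5,2) = 4: row 5 has {1,2,3,5}; col 2 has {2,6}; region has {1,2,3,5,6} → only 4 remains.
(5,1) = 6: row 5 has {1,2,3,4,5}; col 1 has {2,3}; region has {2,3} → only 6 remains.
(2,3) = 2: in row 2, 2 can only go here (every other open cell in that row sees a 2).
(2,2) = 3: in row 2, 3 can only go here (every other open cell in that row sees a 3).
(2,4) = 6: in row 2, 6 can only go here (every other open cell in that row sees a 6).
(3,3) = 4: in row 3, 4 can only go here (every other open cell in that row sees a 4).
(1,4) = 5: row 1 has {1,2,3,6}; col 4 has {2,3,6}; region has {1,2,3,4,6} → only 5 remains.
(4,3) = 5: row 4 has {2,3,6}; col 3 has {1,2,3,4,6}; region has {2,3,6} → only 5 remains.
(6,4) = 1: row 6 has {2,3,4,6}; col 4 has {2,3,5,6}; region has {2,3,4,6} → only 1 remains.
(1,1) = 4: row 1 has {1,2,3,5,6}; col 1 has {2,3,6}; region has {2,3,6} → only 4 remains.
(4,1) = 1: row 4 has {2,3,5,6}; col 1 has {2,3,4,6}; region has {2,3,5,6} → only 1 remains.
(4,4) = 4: row 4 has {1,2,3,5,6}; col 4 has {1,2,3,5,6}; region has {1,2,3,5,6} → only 4 remains.
(6,2) = 5: row 6 has {1,2,3,4,6}; col 2 has {2,3,4,6}; region has {1,2,3,4,6} → only 5 remains.
(2,1) = 5: row 2 has {2,3,4,6}; col 1 has {1,2,3,4,6}; region has {2,3,4,6} → only 5 remains.
(2,6) = 1: row 2 has {2,3,4,5,6}; col 6 has {2,3,4,6}; region has {2,3,4,6} → only 1 remains.
(3,2) = 1: row 3 has {2,3,4,6}; col 2 has {2,3,4,5,6}; region has {2,3,4,5,6} → only 1 remains.
(3,6) = 5: row 3 has {1,2,3,4,6}; col 6 has {1,2,3,4,6}; region has {1,2,3,4,6} → only 5 remains.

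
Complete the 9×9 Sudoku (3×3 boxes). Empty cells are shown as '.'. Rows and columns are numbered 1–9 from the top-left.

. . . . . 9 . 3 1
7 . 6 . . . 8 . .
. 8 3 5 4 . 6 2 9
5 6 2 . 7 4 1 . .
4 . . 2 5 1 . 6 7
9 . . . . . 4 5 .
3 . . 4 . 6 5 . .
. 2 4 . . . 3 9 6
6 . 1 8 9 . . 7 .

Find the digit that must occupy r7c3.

r1c1 = 2: row 1 has {1,3,9}; col 1 has {3,4,5,6,7,9}; box has {3,6,7,8} → only 2 remains.
r1c3 = 5: row 1 has {1,2,3,9}; col 3 has {1,2,3,4,6}; box has {2,3,6,7,8} → only 5 remains.
r1c7 = 7: row 1 has {1,2,3,5,9}; col 7 has {1,3,4,5,6,8}; box has {1,2,3,6,8,9} → only 7 remains.
r2c8 = 4: row 2 has {6,7,8}; col 8 has {2,3,5,6,7,9}; box has {1,2,3,6,7,8,9} → only 4 remains.
r2c9 = 5: row 2 has {4,6,7,8}; col 9 has {1,6,7,9}; box has {1,2,3,4,6,7,8,9} → only 5 remains.
r3c1 = 1: row 3 has {2,3,4,5,6,8,9}; col 1 has {2,3,4,5,6,7,9}; box has {2,3,5,6,7,8} → only 1 remains.
r3c6 = 7: row 3 has {1,2,3,4,5,6,8,9}; col 6 has {1,4,6,9}; box has {4,5,9} → only 7 remains.
r4c8 = 8: row 4 has {1,2,4,5,6,7}; col 8 has {2,3,4,5,6,7,9}; box has {1,4,5,6,7} → only 8 remains.
r4c9 = 3: row 4 has {1,2,4,5,6,7,8}; col 9 has {1,5,6,7,9}; box has {1,4,5,6,7,8} → only 3 remains.
r5c2 = 3: row 5 has {1,2,4,5,6,7}; col 2 has {2,6,8}; box has {2,4,5,6,9} → only 3 remains.
r5c3 = 8: row 5 has {1,2,3,4,5,6,7}; col 3 has {1,2,3,4,5,6}; box has {2,3,4,5,6,9} → only 8 remains.
r5c7 = 9: row 5 has {1,2,3,4,5,6,7,8}; col 7 has {1,3,4,5,6,7,8}; box has {1,3,4,5,6,7,8} → only 9 remains.
r6c3 = 7: row 6 has {4,5,9}; col 3 has {1,2,3,4,5,6,8}; box has {2,3,4,5,6,8,9} → only 7 remains.
r6c9 = 2: row 6 has {4,5,7,9}; col 9 has {1,3,5,6,7,9}; box has {1,3,4,5,6,7,8,9} → only 2 remains.
r7c3 = 9: row 7 has {3,4,5,6}; col 3 has {1,2,3,4,5,6,7,8}; box has {1,2,3,4,6} → only 9 remains.

9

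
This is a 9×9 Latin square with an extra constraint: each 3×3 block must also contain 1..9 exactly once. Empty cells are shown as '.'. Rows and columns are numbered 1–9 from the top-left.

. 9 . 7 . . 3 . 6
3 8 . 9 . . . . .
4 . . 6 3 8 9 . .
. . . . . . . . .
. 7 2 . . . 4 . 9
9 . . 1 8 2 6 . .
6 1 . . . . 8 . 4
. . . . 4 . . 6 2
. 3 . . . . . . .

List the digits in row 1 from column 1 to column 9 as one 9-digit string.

row 8, column 2 = 5: row 8 has {2,4,6}; col 2 has {1,3,7,8,9}; box has {1,3,6} → only 5 remains.
row 3, column 2 = 2: row 3 has {3,4,6,8,9}; col 2 has {1,3,5,7,8,9}; box has {3,4,8,9} → only 2 remains.
row 6, column 2 = 4: row 6 has {1,2,6,8,9}; col 2 has {1,2,3,5,7,8,9}; box has {2,7,9} → only 4 remains.
row 4, column 2 = 6: row 4 has {}; col 2 has {1,2,3,4,5,7,8,9}; box has {2,4,7,9} → only 6 remains.
row 1, column 8 = 8: in row 1, 8 can only go here (every other open cell in that row sees an 8).
row 1, column 5 = 2: in row 1, 2 can only go here (every other open cell in that row sees a 2).
row 1, column 6 = 4: in row 1, 4 can only go here (every other open cell in that row sees a 4).
row 2, column 8 = 4: in row 2, 4 can only go here (every other open cell in that row sees a 4).
row 2, column 3 = 6: in row 2, 6 can only go here (every other open cell in that row sees a 6).
row 2, column 7 = 2: in row 2, 2 can only go here (every other open cell in that row sees a 2).
row 2, column 9 = 7: in row 2, 7 can only go here (every other open cell in that row sees a 7).
row 3, column 3 = 7: in row 3, 7 can only go here (every other open cell in that row sees a 7).
row 7, column 3 = 9: row 7 has {1,4,6,8}; col 3 has {2,6,7}; box has {1,3,5,6} → only 9 remains.
row 8, column 3 = 8: row 8 has {2,4,5,6}; col 3 has {2,6,7,9}; box has {1,3,5,6,9} → only 8 remains.
row 8, column 4 = 3: row 8 has {2,4,5,6,8}; col 4 has {1,6,7,9}; box has {4} → only 3 remains.
row 9, column 3 = 4: row 9 has {3}; col 3 has {2,6,7,8,9}; box has {1,3,5,6,8,9} → only 4 remains.
row 5, column 4 = 5: row 5 has {2,4,7,9}; col 4 has {1,3,6,7,9}; box has {1,2,8} → only 5 remains.
row 5, column 5 = 6: row 5 has {2,4,5,7,9}; col 5 has {2,3,4,8}; box has {1,2,5,8} → only 6 remains.
row 5, column 6 = 3: row 5 has {2,4,5,6,7,9}; col 6 has {2,4,8}; box has {1,2,5,6,8} → only 3 remains.
row 5, column 8 = 1: row 5 has {2,3,4,5,6,7,9}; col 8 has {4,6,8}; box has {4,6,9} → only 1 remains.
row 7, column 4 = 2: row 7 has {1,4,6,8,9}; col 4 has {1,3,5,6,7,9}; box has {3,4} → only 2 remains.
row 8, column 1 = 7: row 8 has {2,3,4,5,6,8}; col 1 has {3,4,6,9}; box has {1,3,4,5,6,8,9} → only 7 remains.
row 8, column 7 = 1: row 8 has {2,3,4,5,6,7,8}; col 7 has {2,3,4,6,8,9}; box has {2,4,6,8} → only 1 remains.
row 9, column 1 = 2: row 9 has {3,4}; col 1 has {3,4,6,7,9}; box has {1,3,4,5,6,7,8,9} → only 2 remains.
row 9, column 4 = 8: row 9 has {2,3,4}; col 4 has {1,2,3,5,6,7,9}; box has {2,3,4} → only 8 remains.
row 9, column 9 = 5: row 9 has {2,3,4,8}; col 9 has {2,4,6,7,9}; box has {1,2,4,6,8} → only 5 remains.
row 3, column 8 = 5: row 3 has {2,3,4,6,7,8,9}; col 8 has {1,4,6,8}; box has {2,3,4,6,7,8,9} → only 5 remains.
row 3, column 9 = 1: row 3 has {2,3,4,5,6,7,8,9}; col 9 has {2,4,5,6,7,9}; box has {2,3,4,5,6,7,8,9} → only 1 remains.
row 4, column 4 = 4: row 4 has {6}; col 4 has {1,2,3,5,6,7,8,9}; box has {1,2,3,5,6,8} → only 4 remains.
row 5, column 1 = 8: row 5 has {1,2,3,4,5,6,7,9}; col 1 has {2,3,4,6,7,9}; box has {2,4,6,7,9} → only 8 remains.
row 6, column 9 = 3: row 6 has {1,2,4,6,8,9}; col 9 has {1,2,4,5,6,7,9}; box has {1,4,6,9} → only 3 remains.
row 8, column 6 = 9: row 8 has {1,2,3,4,5,6,7,8}; col 6 has {2,3,4,8}; box has {2,3,4,8} → only 9 remains.
row 9, column 7 = 7: row 9 has {2,3,4,5,8}; col 7 has {1,2,3,4,6,8,9}; box has {1,2,4,5,6,8} → only 7 remains.
row 9, column 8 = 9: row 9 has {2,3,4,5,7,8}; col 8 has {1,4,5,6,8}; box has {1,2,4,5,6,7,8} → only 9 remains.
row 4, column 6 = 7: row 4 has {4,6}; col 6 has {2,3,4,8,9}; box has {1,2,3,4,5,6,8} → only 7 remains.
row 4, column 7 = 5: row 4 has {4,6,7}; col 7 has {1,2,3,4,6,7,8,9}; box has {1,3,4,6,9} → only 5 remains.
row 4, column 8 = 2: row 4 has {4,5,6,7}; col 8 has {1,4,5,6,8,9}; box has {1,3,4,5,6,9} → only 2 remains.
row 4, column 9 = 8: row 4 has {2,4,5,6,7}; col 9 has {1,2,3,4,5,6,7,9}; box has {1,2,3,4,5,6,9} → only 8 remains.
row 6, column 3 = 5: row 6 has {1,2,3,4,6,8,9}; col 3 has {2,4,6,7,8,9}; box has {2,4,6,7,8,9} → only 5 remains.
row 6, column 8 = 7: row 6 has {1,2,3,4,5,6,8,9}; col 8 has {1,2,4,5,6,8,9}; box has {1,2,3,4,5,6,8,9} → only 7 remains.
row 7, column 6 = 5: row 7 has {1,2,4,6,8,9}; col 6 has {2,3,4,7,8,9}; box has {2,3,4,8,9} → only 5 remains.
row 7, column 8 = 3: row 7 has {1,2,4,5,6,8,9}; col 8 has {1,2,4,5,6,7,8,9}; box has {1,2,4,5,6,7,8,9} → only 3 remains.
row 9, column 5 = 1: row 9 has {2,3,4,5,7,8,9}; col 5 has {2,3,4,6,8}; box has {2,3,4,5,8,9} → only 1 remains.
row 9, column 6 = 6: row 9 has {1,2,3,4,5,7,8,9}; col 6 has {2,3,4,5,7,8,9}; box has {1,2,3,4,5,8,9} → only 6 remains.
row 1, column 3 = 1: row 1 has {2,3,4,6,7,8,9}; col 3 has {2,4,5,6,7,8,9}; box has {2,3,4,6,7,8,9} → only 1 remains.
row 2, column 5 = 5: row 2 has {2,3,4,6,7,8,9}; col 5 has {1,2,3,4,6,8}; box has {2,3,4,6,7,8,9} → only 5 remains.
row 2, column 6 = 1: row 2 has {2,3,4,5,6,7,8,9}; col 6 has {2,3,4,5,6,7,8,9}; box has {2,3,4,5,6,7,8,9} → only 1 remains.
row 4, column 1 = 1: row 4 has {2,4,5,6,7,8}; col 1 has {2,3,4,6,7,8,9}; box has {2,4,5,6,7,8,9} → only 1 remains.
row 4, column 3 = 3: row 4 has {1,2,4,5,6,7,8}; col 3 has {1,2,4,5,6,7,8,9}; box has {1,2,4,5,6,7,8,9} → only 3 remains.
row 4, column 5 = 9: row 4 has {1,2,3,4,5,6,7,8}; col 5 has {1,2,3,4,5,6,8}; box has {1,2,3,4,5,6,7,8} → only 9 remains.
row 7, column 5 = 7: row 7 has {1,2,3,4,5,6,8,9}; col 5 has {1,2,3,4,5,6,8,9}; box has {1,2,3,4,5,6,8,9} → only 7 remains.
row 1, column 1 = 5: row 1 has {1,2,3,4,6,7,8,9}; col 1 has {1,2,3,4,6,7,8,9}; box has {1,2,3,4,6,7,8,9} → only 5 remains.

591724386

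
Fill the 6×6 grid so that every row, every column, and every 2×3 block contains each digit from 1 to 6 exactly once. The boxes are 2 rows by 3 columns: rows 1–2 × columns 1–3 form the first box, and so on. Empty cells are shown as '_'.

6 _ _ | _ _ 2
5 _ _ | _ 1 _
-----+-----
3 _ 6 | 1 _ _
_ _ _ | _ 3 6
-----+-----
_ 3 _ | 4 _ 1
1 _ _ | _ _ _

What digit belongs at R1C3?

R5C1 = 2 (sole candidate).
R5C3 = 5 (sole candidate).
R5C5 = 6 (sole candidate).
R6C3 = 4 (sole candidate).
R4C1 = 4 (sole candidate).
R6C2 = 6 (sole candidate).
R2C4 = 6 (hidden single in row 2).
Singles propagation stalls; R1C3 is still open with candidates {1,3}.
  Try R1C3 = 1: this forces R1C2=4, R1C5=5, R2C2=2, R2C3=3, R2C6=4, R3C2=5; then R3C6 has no candidate left — contradiction.
So R1C3 = 3.

3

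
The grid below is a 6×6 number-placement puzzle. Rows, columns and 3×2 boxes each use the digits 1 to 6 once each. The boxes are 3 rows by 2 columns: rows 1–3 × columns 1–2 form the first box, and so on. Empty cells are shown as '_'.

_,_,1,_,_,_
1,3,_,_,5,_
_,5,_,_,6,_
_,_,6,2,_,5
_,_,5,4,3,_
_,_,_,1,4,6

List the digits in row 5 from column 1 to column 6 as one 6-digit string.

615432

row 1, column 5 = 2: row 1 has {1}; col 5 has {3,4,5,6}; box has {5,6} → only 2 remains.
row 2, column 4 = 6: row 2 has {1,3,5}; col 4 has {1,2,4}; box has {1} → only 6 remains.
row 2, column 6 = 4: row 2 has {1,3,5,6}; col 6 has {5,6}; box has {2,5,6} → only 4 remains.
row 3, column 4 = 3: row 3 has {5,6}; col 4 has {1,2,4,6}; box has {1,6} → only 3 remains.
row 3, column 6 = 1: row 3 has {3,5,6}; col 6 has {4,5,6}; box has {2,4,5,6} → only 1 remains.
row 4, column 5 = 1: row 4 has {2,5,6}; col 5 has {2,3,4,5,6}; box has {3,4,5,6} → only 1 remains.
row 5, column 6 = 2: row 5 has {3,4,5}; col 6 has {1,4,5,6}; box has {1,3,4,5,6} → only 2 remains.
row 6, column 2 = 2: row 6 has {1,4,6}; col 2 has {3,5}; box has {} → only 2 remains.
row 6, column 3 = 3: row 6 has {1,2,4,6}; col 3 has {1,5,6}; box has {1,2,4,5,6} → only 3 remains.
row 1, column 4 = 5: row 1 has {1,2}; col 4 has {1,2,3,4,6}; box has {1,3,6} → only 5 remains.
row 1, column 6 = 3: row 1 has {1,2,5}; col 6 has {1,2,4,5,6}; box has {1,2,4,5,6} → only 3 remains.
row 2, column 3 = 2: row 2 has {1,3,4,5,6}; col 3 has {1,3,5,6}; box has {1,3,5,6} → only 2 remains.
row 3, column 3 = 4: row 3 has {1,3,5,6}; col 3 has {1,2,3,5,6}; box has {1,2,3,5,6} → only 4 remains.
row 4, column 2 = 4: row 4 has {1,2,5,6}; col 2 has {2,3,5}; box has {2} → only 4 remains.
row 5, column 1 = 6: row 5 has {2,3,4,5}; col 1 has {1}; box has {2,4} → only 6 remains.
row 5, column 2 = 1: row 5 has {2,3,4,5,6}; col 2 has {2,3,4,5}; box has {2,4,6} → only 1 remains.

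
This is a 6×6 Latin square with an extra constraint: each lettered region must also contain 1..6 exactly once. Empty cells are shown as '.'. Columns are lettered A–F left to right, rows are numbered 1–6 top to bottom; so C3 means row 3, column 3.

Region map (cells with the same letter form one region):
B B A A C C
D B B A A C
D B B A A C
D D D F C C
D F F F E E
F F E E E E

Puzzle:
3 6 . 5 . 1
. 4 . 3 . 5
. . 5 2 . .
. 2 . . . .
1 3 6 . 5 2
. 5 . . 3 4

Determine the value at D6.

6

C1 = 4: row 1 has {1,3,5,6}; col 3 has {5,6}; region has {2,3,5} → only 4 remains.
E1 = 2: row 1 has {1,3,4,5,6}; col 5 has {3,5}; region has {1,5} → only 2 remains.
A2 = 6: row 2 has {3,4,5}; col 1 has {1,3}; region has {1,2} → only 6 remains.
E2 = 1: row 2 has {3,4,5,6}; col 5 has {2,3,5}; region has {2,3,4,5} → only 1 remains.
A3 = 4: row 3 has {2,5}; col 1 has {1,3,6}; region has {1,2,6} → only 4 remains.
B3 = 1: row 3 has {2,4,5}; col 2 has {2,3,4,5,6}; region has {3,4,5,6} → only 1 remains.
E3 = 6: row 3 has {1,2,4,5}; col 5 has {1,2,3,5}; region has {1,2,3,4,5} → only 6 remains.
F3 = 3: row 3 has {1,2,4,5,6}; col 6 has {1,2,4,5}; region has {1,2,5} → only 3 remains.
A4 = 5: row 4 has {2}; col 1 has {1,3,4,6}; region has {1,2,4,6} → only 5 remains.
C4 = 3: row 4 has {2,5}; col 3 has {4,5,6}; region has {1,2,4,5,6} → only 3 remains.
E4 = 4: row 4 has {2,3,5}; col 5 has {1,2,3,5,6}; region has {1,2,3,5} → only 4 remains.
F4 = 6: row 4 has {2,3,4,5}; col 6 has {1,2,3,4,5}; region has {1,2,3,4,5} → only 6 remains.
D5 = 4: row 5 has {1,2,3,5,6}; col 4 has {2,3,5}; region has {3,5,6} → only 4 remains.
A6 = 2: row 6 has {3,4,5}; col 1 has {1,3,4,5,6}; region has {3,4,5,6} → only 2 remains.
C6 = 1: row 6 has {2,3,4,5}; col 3 has {3,4,5,6}; region has {2,3,4,5} → only 1 remains.
D6 = 6: row 6 has {1,2,3,4,5}; col 4 has {2,3,4,5}; region has {1,2,3,4,5} → only 6 remains.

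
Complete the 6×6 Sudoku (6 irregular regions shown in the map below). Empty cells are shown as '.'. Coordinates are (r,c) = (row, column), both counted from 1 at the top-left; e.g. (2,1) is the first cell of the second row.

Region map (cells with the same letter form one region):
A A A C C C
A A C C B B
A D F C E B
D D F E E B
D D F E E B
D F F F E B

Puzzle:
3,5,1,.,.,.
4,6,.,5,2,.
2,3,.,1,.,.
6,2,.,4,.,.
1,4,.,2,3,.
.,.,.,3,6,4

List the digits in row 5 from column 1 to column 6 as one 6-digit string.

(1,4) = 6: row 1 has {1,3,5}; col 4 has {1,2,3,4,5}; region has {1,5} → only 6 remains.
(1,5) = 4: row 1 has {1,3,5,6}; col 5 has {2,3,6}; region has {1,5,6} → only 4 remains.
(1,6) = 2: row 1 has {1,3,4,5,6}; col 6 has {4}; region has {1,4,5,6} → only 2 remains.
(2,3) = 3: row 2 has {2,4,5,6}; col 3 has {1}; region has {1,2,4,5,6} → only 3 remains.
(2,6) = 1: row 2 has {2,3,4,5,6}; col 6 has {2,4}; region has {2,4} → only 1 remains.
(3,5) = 5: row 3 has {1,2,3}; col 5 has {2,3,4,6}; region has {2,3,4,6} → only 5 remains.
(3,6) = 6: row 3 has {1,2,3,5}; col 6 has {1,2,4}; region has {1,2,4} → only 6 remains.
(4,3) = 5: row 4 has {2,4,6}; col 3 has {1,3}; region has {3} → only 5 remains.
(4,5) = 1: row 4 has {2,4,5,6}; col 5 has {2,3,4,5,6}; region has {2,3,4,5,6} → only 1 remains.
(4,6) = 3: row 4 has {1,2,4,5,6}; col 6 has {1,2,4,6}; region has {1,2,4,6} → only 3 remains.
(5,3) = 6: row 5 has {1,2,3,4}; col 3 has {1,3,5}; region has {3,5} → only 6 remains.
(5,6) = 5: row 5 has {1,2,3,4,6}; col 6 has {1,2,3,4,6}; region has {1,2,3,4,6} → only 5 remains.

146235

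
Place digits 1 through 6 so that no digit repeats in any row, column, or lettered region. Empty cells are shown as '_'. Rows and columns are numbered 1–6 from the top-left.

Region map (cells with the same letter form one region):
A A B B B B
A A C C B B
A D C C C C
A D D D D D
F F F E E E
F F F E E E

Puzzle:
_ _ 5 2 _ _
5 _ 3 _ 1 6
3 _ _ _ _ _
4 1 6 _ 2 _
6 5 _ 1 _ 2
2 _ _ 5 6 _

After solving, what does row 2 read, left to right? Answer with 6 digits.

523416

r1c1 = 1 (sole candidate).
r1c2 = 6 (sole candidate).
r2c2 = 2: row 2 has {1,3,5,6}; col 2 has {1,5,6}; region has {1,3,4,5,6} → only 2 remains.
r2c4 = 4: row 2 has {1,2,3,5,6}; col 4 has {1,2,5}; region has {3} → only 4 remains.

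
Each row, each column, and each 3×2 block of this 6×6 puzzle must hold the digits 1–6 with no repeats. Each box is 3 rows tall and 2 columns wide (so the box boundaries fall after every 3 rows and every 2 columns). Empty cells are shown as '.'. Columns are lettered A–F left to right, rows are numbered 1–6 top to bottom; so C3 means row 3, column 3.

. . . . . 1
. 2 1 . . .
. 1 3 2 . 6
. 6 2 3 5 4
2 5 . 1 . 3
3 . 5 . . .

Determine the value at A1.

F2 = 5: row 2 has {1,2}; col 6 has {1,3,4,6}; box has {1,6} → only 5 remains.
E3 = 4: row 3 has {1,2,3,6}; col 5 has {5}; box has {1,5,6} → only 4 remains.
A4 = 1: row 4 has {2,3,4,5,6}; col 1 has {2,3}; box has {2,3,5,6} → only 1 remains.
E5 = 6: row 5 has {1,2,3,5}; col 5 has {4,5}; box has {3,4,5} → only 6 remains.
B6 = 4: row 6 has {3,5}; col 2 has {1,2,5,6}; box has {1,2,3,5,6} → only 4 remains.
D6 = 6: row 6 has {3,4,5}; col 4 has {1,2,3}; box has {1,2,3,5} → only 6 remains.
F6 = 2: row 6 has {3,4,5,6}; col 6 has {1,3,4,5,6}; box has {3,4,5,6} → only 2 remains.
B1 = 3: row 1 has {1}; col 2 has {1,2,4,5,6}; box has {1,2} → only 3 remains.
E1 = 2: row 1 has {1,3}; col 5 has {4,5,6}; box has {1,4,5,6} → only 2 remains.
D2 = 4: row 2 has {1,2,5}; col 4 has {1,2,3,6}; box has {1,2,3} → only 4 remains.
E2 = 3: row 2 has {1,2,4,5}; col 5 has {2,4,5,6}; box has {1,2,4,5,6} → only 3 remains.
A3 = 5: row 3 has {1,2,3,4,6}; col 1 has {1,2,3}; box has {1,2,3} → only 5 remains.
C5 = 4: row 5 has {1,2,3,5,6}; col 3 has {1,2,3,5}; box has {1,2,3,5,6} → only 4 remains.
E6 = 1: row 6 has {2,3,4,5,6}; col 5 has {2,3,4,5,6}; box has {2,3,4,5,6} → only 1 remains.
C1 = 6: row 1 has {1,2,3}; col 3 has {1,2,3,4,5}; box has {1,2,3,4} → only 6 remains.
D1 = 5: row 1 has {1,2,3,6}; col 4 has {1,2,3,4,6}; box has {1,2,3,4,6} → only 5 remains.
A2 = 6: row 2 has {1,2,3,4,5}; col 1 has {1,2,3,5}; box has {1,2,3,5} → only 6 remains.
A1 = 4: row 1 has {1,2,3,5,6}; col 1 has {1,2,3,5,6}; box has {1,2,3,5,6} → only 4 remains.

4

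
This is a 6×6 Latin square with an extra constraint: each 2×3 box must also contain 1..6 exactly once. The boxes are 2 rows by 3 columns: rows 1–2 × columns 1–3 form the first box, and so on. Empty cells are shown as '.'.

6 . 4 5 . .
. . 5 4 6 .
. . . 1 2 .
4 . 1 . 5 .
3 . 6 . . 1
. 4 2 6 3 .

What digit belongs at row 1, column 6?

2

row 1, column 5 = 1: row 1 has {4,5,6}; col 5 has {2,3,5,6}; box has {4,5,6} → only 1 remains.
row 3, column 1 = 5: row 3 has {1,2}; col 1 has {3,4,6}; box has {1,4} → only 5 remains.
row 3, column 3 = 3: row 3 has {1,2,5}; col 3 has {1,2,4,5,6}; box has {1,4,5} → only 3 remains.
row 4, column 4 = 3: row 4 has {1,4,5}; col 4 has {1,4,5,6}; box has {1,2,5} → only 3 remains.
row 4, column 6 = 6: row 4 has {1,3,4,5}; col 6 has {1}; box has {1,2,3,5} → only 6 remains.
row 5, column 2 = 5: row 5 has {1,3,6}; col 2 has {4}; box has {2,3,4,6} → only 5 remains.
row 5, column 4 = 2: row 5 has {1,3,5,6}; col 4 has {1,3,4,5,6}; box has {1,3,6} → only 2 remains.
row 5, column 5 = 4: row 5 has {1,2,3,5,6}; col 5 has {1,2,3,5,6}; box has {1,2,3,6} → only 4 remains.
row 6, column 1 = 1: row 6 has {2,3,4,6}; col 1 has {3,4,5,6}; box has {2,3,4,5,6} → only 1 remains.
row 6, column 6 = 5: row 6 has {1,2,3,4,6}; col 6 has {1,6}; box has {1,2,3,4,6} → only 5 remains.
row 2, column 1 = 2: row 2 has {4,5,6}; col 1 has {1,3,4,5,6}; box has {4,5,6} → only 2 remains.
row 2, column 6 = 3: row 2 has {2,4,5,6}; col 6 has {1,5,6}; box has {1,4,5,6} → only 3 remains.
row 3, column 2 = 6: row 3 has {1,2,3,5}; col 2 has {4,5}; box has {1,3,4,5} → only 6 remains.
row 3, column 6 = 4: row 3 has {1,2,3,5,6}; col 6 has {1,3,5,6}; box has {1,2,3,5,6} → only 4 remains.
row 4, column 2 = 2: row 4 has {1,3,4,5,6}; col 2 has {4,5,6}; box has {1,3,4,5,6} → only 2 remains.
row 1, column 2 = 3: row 1 has {1,4,5,6}; col 2 has {2,4,5,6}; box has {2,4,5,6} → only 3 remains.
row 1, column 6 = 2: row 1 has {1,3,4,5,6}; col 6 has {1,3,4,5,6}; box has {1,3,4,5,6} → only 2 remains.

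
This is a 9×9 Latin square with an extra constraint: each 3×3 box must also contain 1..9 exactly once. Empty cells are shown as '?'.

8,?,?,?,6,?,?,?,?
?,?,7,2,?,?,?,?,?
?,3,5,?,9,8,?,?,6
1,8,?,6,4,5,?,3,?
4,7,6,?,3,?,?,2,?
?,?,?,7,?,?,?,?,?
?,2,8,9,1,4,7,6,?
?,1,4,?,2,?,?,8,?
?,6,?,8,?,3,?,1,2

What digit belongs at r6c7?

r2c5 = 5: row 2 has {2,7}; col 5 has {1,2,3,4,6,9}; box has {2,6,8,9} → only 5 remains.
r2c6 = 1: row 2 has {2,5,7}; col 6 has {3,4,5,8}; box has {2,5,6,8,9} → only 1 remains.
r3c1 = 2: row 3 has {3,5,6,8,9}; col 1 has {1,4,8}; box has {3,5,7,8} → only 2 remains.
r3c4 = 4: row 3 has {2,3,5,6,8,9}; col 4 has {2,6,7,8,9}; box has {1,2,5,6,8,9} → only 4 remains.
r3c7 = 1: row 3 has {2,3,4,5,6,8,9}; col 7 has {7}; box has {6} → only 1 remains.
r3c8 = 7: row 3 has {1,2,3,4,5,6,8,9}; col 8 has {1,2,3,6,8}; box has {1,6} → only 7 remains.
r4c7 = 9: row 4 has {1,3,4,5,6,8}; col 7 has {1,7}; box has {2,3} → only 9 remains.
r4c9 = 7: row 4 has {1,3,4,5,6,8,9}; col 9 has {2,6}; box has {2,3,9} → only 7 remains.
r5c4 = 1: row 5 has {2,3,4,6,7}; col 4 has {2,4,6,7,8,9}; box has {3,4,5,6,7} → only 1 remains.
r5c6 = 9: row 5 has {1,2,3,4,6,7}; col 6 has {1,3,4,5,8}; box has {1,3,4,5,6,7} → only 9 remains.
r6c5 = 8: row 6 has {7}; col 5 has {1,2,3,4,5,6,9}; box has {1,3,4,5,6,7,9} → only 8 remains.
r6c6 = 2: row 6 has {7,8}; col 6 has {1,3,4,5,8,9}; box has {1,3,4,5,6,7,8,9} → only 2 remains.
r8c4 = 5: row 8 has {1,2,4,8}; col 4 has {1,2,4,6,7,8,9}; box has {1,2,3,4,8,9} → only 5 remains.
r8c7 = 3: row 8 has {1,2,4,5,8}; col 7 has {1,7,9}; box has {1,2,6,7,8} → only 3 remains.
r8c9 = 9: row 8 has {1,2,3,4,5,8}; col 9 has {2,6,7}; box has {1,2,3,6,7,8} → only 9 remains.
r9c3 = 9: row 9 has {1,2,3,6,8}; col 3 has {4,5,6,7,8}; box has {1,2,4,6,8} → only 9 remains.
r9c5 = 7: row 9 has {1,2,3,6,8,9}; col 5 has {1,2,3,4,5,6,8,9}; box has {1,2,3,4,5,8,9} → only 7 remains.
r1c3 = 1: row 1 has {6,8}; col 3 has {4,5,6,7,8,9}; box has {2,3,5,7,8} → only 1 remains.
r1c4 = 3: row 1 has {1,6,8}; col 4 has {1,2,4,5,6,7,8,9}; box has {1,2,4,5,6,8,9} → only 3 remains.
r1c6 = 7: row 1 has {1,3,6,8}; col 6 has {1,2,3,4,5,8,9}; box has {1,2,3,4,5,6,8,9} → only 7 remains.
r4c3 = 2: row 4 has {1,3,4,5,6,7,8,9}; col 3 has {1,4,5,6,7,8,9}; box has {1,4,6,7,8} → only 2 remains.
r6c3 = 3: row 6 has {2,7,8}; col 3 has {1,2,4,5,6,7,8,9}; box has {1,2,4,6,7,8} → only 3 remains.
r7c9 = 5: row 7 has {1,2,4,6,7,8,9}; col 9 has {2,6,7,9}; box has {1,2,3,6,7,8,9} → only 5 remains.
r8c1 = 7: row 8 has {1,2,3,4,5,8,9}; col 1 has {1,2,4,8}; box has {1,2,4,6,8,9} → only 7 remains.
r8c6 = 6: row 8 has {1,2,3,4,5,7,8,9}; col 6 has {1,2,3,4,5,7,8,9}; box has {1,2,3,4,5,7,8,9} → only 6 remains.
r9c1 = 5: row 9 has {1,2,3,6,7,8,9}; col 1 has {1,2,4,7,8}; box has {1,2,4,6,7,8,9} → only 5 remains.
r9c7 = 4: row 9 has {1,2,3,5,6,7,8,9}; col 7 has {1,3,7,9}; box has {1,2,3,5,6,7,8,9} → only 4 remains.
r1c9 = 4: row 1 has {1,3,6,7,8}; col 9 has {2,5,6,7,9}; box has {1,6,7} → only 4 remains.
r2c7 = 8: row 2 has {1,2,5,7}; col 7 has {1,3,4,7,9}; box has {1,4,6,7} → only 8 remains.
r2c8 = 9: row 2 has {1,2,5,7,8}; col 8 has {1,2,3,6,7,8}; box has {1,4,6,7,8} → only 9 remains.
r2c9 = 3: row 2 has {1,2,5,7,8,9}; col 9 has {2,4,5,6,7,9}; box has {1,4,6,7,8,9} → only 3 remains.
r5c7 = 5: row 5 has {1,2,3,4,6,7,9}; col 7 has {1,3,4,7,8,9}; box has {2,3,7,9} → only 5 remains.
r5c9 = 8: row 5 has {1,2,3,4,5,6,7,9}; col 9 has {2,3,4,5,6,7,9}; box has {2,3,5,7,9} → only 8 remains.
r6c1 = 9: row 6 has {2,3,7,8}; col 1 has {1,2,4,5,7,8}; box has {1,2,3,4,6,7,8} → only 9 remains.
r6c2 = 5: row 6 has {2,3,7,8,9}; col 2 has {1,2,3,6,7,8}; box has {1,2,3,4,6,7,8,9} → only 5 remains.
r6c7 = 6: row 6 has {2,3,5,7,8,9}; col 7 has {1,3,4,5,7,8,9}; box has {2,3,5,7,8,9} → only 6 remains.

6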